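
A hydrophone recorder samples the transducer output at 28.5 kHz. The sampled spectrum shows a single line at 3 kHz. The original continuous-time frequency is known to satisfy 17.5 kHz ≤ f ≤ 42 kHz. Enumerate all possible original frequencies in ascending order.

25.5 kHz, 31.5 kHz

Frequencies that alias to 3 kHz are k·fs ± 3 kHz for integer k ≥ 0.
k=0: 3 kHz.
k=1: 25.5 kHz, 31.5 kHz.
k=2: 54 kHz, 60 kHz.
Within [17.5 kHz, 42 kHz]: 25.5 kHz, 31.5 kHz.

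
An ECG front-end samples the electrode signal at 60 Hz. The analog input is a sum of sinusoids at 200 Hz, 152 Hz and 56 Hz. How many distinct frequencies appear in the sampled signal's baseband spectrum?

3

fs/2 = 30 Hz.
200 Hz mod fs = 20 Hz.
20 Hz ≤ fs/2 = 30 Hz, appears at 20 Hz.
152 Hz mod fs = 32 Hz.
32 Hz > fs/2 = 30 Hz, folds to fs − 32 Hz = 28 Hz.
56 Hz > fs/2 = 30 Hz, folds to fs − 56 Hz = 4 Hz.
Distinct values: {4 Hz, 20 Hz, 28 Hz} → 3.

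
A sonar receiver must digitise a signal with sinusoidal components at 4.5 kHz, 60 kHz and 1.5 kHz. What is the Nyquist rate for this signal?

120 kHz

Highest-frequency component: 60 kHz.
Nyquist rate = 2 × 60 kHz = 120 kHz.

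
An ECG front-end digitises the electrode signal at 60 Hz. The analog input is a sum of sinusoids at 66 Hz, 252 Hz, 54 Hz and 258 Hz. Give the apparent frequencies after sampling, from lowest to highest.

6 Hz, 12 Hz, 18 Hz

fs/2 = 30 Hz.
66 Hz mod fs = 6 Hz.
6 Hz ≤ fs/2 = 30 Hz, appears at 6 Hz.
252 Hz mod fs = 12 Hz.
12 Hz ≤ fs/2 = 30 Hz, appears at 12 Hz.
54 Hz > fs/2 = 30 Hz, folds to fs − 54 Hz = 6 Hz.
258 Hz mod fs = 18 Hz.
18 Hz ≤ fs/2 = 30 Hz, appears at 18 Hz.
Distinct values: {6 Hz, 12 Hz, 18 Hz}.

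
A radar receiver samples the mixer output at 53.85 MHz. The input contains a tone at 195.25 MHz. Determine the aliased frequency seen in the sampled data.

20.15 MHz

195.25 MHz mod fs = 33.7 MHz.
33.7 MHz > fs/2 = 26.925 MHz, folds to fs − 33.7 MHz = 20.15 MHz.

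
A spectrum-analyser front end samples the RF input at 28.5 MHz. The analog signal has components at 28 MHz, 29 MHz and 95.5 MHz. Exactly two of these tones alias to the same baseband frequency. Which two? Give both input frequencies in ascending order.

fs/2 = 14.25 MHz.
28 MHz > fs/2 = 14.25 MHz, folds to fs − 28 MHz = 0.5 MHz.
29 MHz mod fs = 0.5 MHz.
0.5 MHz ≤ fs/2 = 14.25 MHz, appears at 0.5 MHz.
95.5 MHz mod fs = 10 MHz.
10 MHz ≤ fs/2 = 14.25 MHz, appears at 10 MHz.
28 MHz and 29 MHz both map to 0.5 MHz.

28 MHz, 29 MHz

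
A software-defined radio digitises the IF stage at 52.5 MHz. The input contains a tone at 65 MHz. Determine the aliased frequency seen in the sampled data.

12.5 MHz

65 MHz mod fs = 12.5 MHz.
12.5 MHz ≤ fs/2 = 26.25 MHz, appears at 12.5 MHz.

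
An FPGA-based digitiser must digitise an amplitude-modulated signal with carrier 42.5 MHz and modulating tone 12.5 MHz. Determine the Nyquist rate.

110 MHz

AM sidebands sit at fc ± fm = 30 MHz and 55 MHz.
Highest-frequency component: 55 MHz.
Nyquist rate = 2 × 55 MHz = 110 MHz.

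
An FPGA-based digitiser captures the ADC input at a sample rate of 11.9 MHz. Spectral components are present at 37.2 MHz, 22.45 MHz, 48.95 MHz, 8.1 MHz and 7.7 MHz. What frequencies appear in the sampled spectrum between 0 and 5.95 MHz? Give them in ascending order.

1.35 MHz, 1.5 MHz, 3.8 MHz, 4.2 MHz

fs/2 = 5.95 MHz.
37.2 MHz mod fs = 1.5 MHz.
1.5 MHz ≤ fs/2 = 5.95 MHz, appears at 1.5 MHz.
22.45 MHz mod fs = 10.55 MHz.
10.55 MHz > fs/2 = 5.95 MHz, folds to fs − 10.55 MHz = 1.35 MHz.
48.95 MHz mod fs = 1.35 MHz.
1.35 MHz ≤ fs/2 = 5.95 MHz, appears at 1.35 MHz.
8.1 MHz > fs/2 = 5.95 MHz, folds to fs − 8.1 MHz = 3.8 MHz.
7.7 MHz > fs/2 = 5.95 MHz, folds to fs − 7.7 MHz = 4.2 MHz.
Distinct values: {1.35 MHz, 1.5 MHz, 3.8 MHz, 4.2 MHz}.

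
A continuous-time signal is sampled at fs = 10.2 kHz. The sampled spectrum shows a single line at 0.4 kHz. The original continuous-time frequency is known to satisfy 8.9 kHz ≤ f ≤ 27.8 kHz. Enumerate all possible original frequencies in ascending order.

9.8 kHz, 10.6 kHz, 20 kHz, 20.8 kHz

Frequencies that alias to 0.4 kHz are k·fs ± 0.4 kHz for integer k ≥ 0.
k=0: 0.4 kHz.
k=1: 9.8 kHz, 10.6 kHz.
k=2: 20 kHz, 20.8 kHz.
k=3: 30.2 kHz, 31 kHz.
Within [8.9 kHz, 27.8 kHz]: 9.8 kHz, 10.6 kHz, 20 kHz, 20.8 kHz.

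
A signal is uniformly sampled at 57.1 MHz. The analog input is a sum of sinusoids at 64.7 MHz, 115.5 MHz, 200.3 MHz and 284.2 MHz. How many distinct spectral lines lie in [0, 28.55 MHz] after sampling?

fs/2 = 28.55 MHz.
64.7 MHz mod fs = 7.6 MHz.
7.6 MHz ≤ fs/2 = 28.55 MHz, appears at 7.6 MHz.
115.5 MHz mod fs = 1.3 MHz.
1.3 MHz ≤ fs/2 = 28.55 MHz, appears at 1.3 MHz.
200.3 MHz mod fs = 29 MHz.
29 MHz > fs/2 = 28.55 MHz, folds to fs − 29 MHz = 28.1 MHz.
284.2 MHz mod fs = 55.8 MHz.
55.8 MHz > fs/2 = 28.55 MHz, folds to fs − 55.8 MHz = 1.3 MHz.
Distinct values: {1.3 MHz, 7.6 MHz, 28.1 MHz} → 3.

3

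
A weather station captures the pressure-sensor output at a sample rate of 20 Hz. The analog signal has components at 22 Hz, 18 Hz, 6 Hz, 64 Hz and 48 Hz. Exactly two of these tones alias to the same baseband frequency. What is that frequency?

fs/2 = 10 Hz.
22 Hz mod fs = 2 Hz.
2 Hz ≤ fs/2 = 10 Hz, appears at 2 Hz.
18 Hz > fs/2 = 10 Hz, folds to fs − 18 Hz = 2 Hz.
6 Hz ≤ fs/2 = 10 Hz, passes unchanged.
64 Hz mod fs = 4 Hz.
4 Hz ≤ fs/2 = 10 Hz, appears at 4 Hz.
48 Hz mod fs = 8 Hz.
8 Hz ≤ fs/2 = 10 Hz, appears at 8 Hz.
18 Hz and 22 Hz both map to 2 Hz.

2 Hz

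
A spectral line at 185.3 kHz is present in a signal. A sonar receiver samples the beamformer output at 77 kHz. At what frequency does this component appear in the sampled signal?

185.3 kHz mod fs = 31.3 kHz.
31.3 kHz ≤ fs/2 = 38.5 kHz, appears at 31.3 kHz.

31.3 kHz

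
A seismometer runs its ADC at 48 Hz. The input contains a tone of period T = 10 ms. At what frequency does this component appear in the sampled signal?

T = 10 ms → f = 1/T = 100 Hz.
100 Hz mod fs = 4 Hz.
4 Hz ≤ fs/2 = 24 Hz, appears at 4 Hz.

4 Hz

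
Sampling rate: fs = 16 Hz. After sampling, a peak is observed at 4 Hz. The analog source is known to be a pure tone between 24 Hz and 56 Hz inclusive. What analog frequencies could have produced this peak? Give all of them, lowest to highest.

Frequencies that alias to 4 Hz are k·fs ± 4 Hz for integer k ≥ 0.
k=0: 4 Hz.
k=1: 12 Hz, 20 Hz.
k=2: 28 Hz, 36 Hz.
k=3: 44 Hz, 52 Hz.
k=4: 60 Hz, 68 Hz.
Within [24 Hz, 56 Hz]: 28 Hz, 36 Hz, 44 Hz, 52 Hz.

28 Hz, 36 Hz, 44 Hz, 52 Hz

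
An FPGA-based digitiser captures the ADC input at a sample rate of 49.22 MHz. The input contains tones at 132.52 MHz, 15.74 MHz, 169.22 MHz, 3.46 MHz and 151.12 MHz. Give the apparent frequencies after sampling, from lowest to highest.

fs/2 = 24.61 MHz.
132.52 MHz mod fs = 34.08 MHz.
34.08 MHz > fs/2 = 24.61 MHz, folds to fs − 34.08 MHz = 15.14 MHz.
15.74 MHz ≤ fs/2 = 24.61 MHz, passes unchanged.
169.22 MHz mod fs = 21.56 MHz.
21.56 MHz ≤ fs/2 = 24.61 MHz, appears at 21.56 MHz.
3.46 MHz ≤ fs/2 = 24.61 MHz, passes unchanged.
151.12 MHz mod fs = 3.46 MHz.
3.46 MHz ≤ fs/2 = 24.61 MHz, appears at 3.46 MHz.
Distinct values: {3.46 MHz, 15.14 MHz, 15.74 MHz, 21.56 MHz}.

3.46 MHz, 15.14 MHz, 15.74 MHz, 21.56 MHz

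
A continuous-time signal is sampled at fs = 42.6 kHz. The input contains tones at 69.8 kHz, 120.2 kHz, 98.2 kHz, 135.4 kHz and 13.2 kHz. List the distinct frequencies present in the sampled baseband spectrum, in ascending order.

fs/2 = 21.3 kHz.
69.8 kHz mod fs = 27.2 kHz.
27.2 kHz > fs/2 = 21.3 kHz, folds to fs − 27.2 kHz = 15.4 kHz.
120.2 kHz mod fs = 35 kHz.
35 kHz > fs/2 = 21.3 kHz, folds to fs − 35 kHz = 7.6 kHz.
98.2 kHz mod fs = 13 kHz.
13 kHz ≤ fs/2 = 21.3 kHz, appears at 13 kHz.
135.4 kHz mod fs = 7.6 kHz.
7.6 kHz ≤ fs/2 = 21.3 kHz, appears at 7.6 kHz.
13.2 kHz ≤ fs/2 = 21.3 kHz, passes unchanged.
Distinct values: {7.6 kHz, 13 kHz, 13.2 kHz, 15.4 kHz}.

7.6 kHz, 13 kHz, 13.2 kHz, 15.4 kHz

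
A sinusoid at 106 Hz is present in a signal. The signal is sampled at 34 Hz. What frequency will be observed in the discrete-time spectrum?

106 Hz mod fs = 4 Hz.
4 Hz ≤ fs/2 = 17 Hz, appears at 4 Hz.

4 Hz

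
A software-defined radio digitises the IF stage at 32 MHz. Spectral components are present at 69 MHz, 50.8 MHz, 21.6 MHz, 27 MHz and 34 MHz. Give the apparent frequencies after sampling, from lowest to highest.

2 MHz, 5 MHz, 10.4 MHz, 13.2 MHz

fs/2 = 16 MHz.
69 MHz mod fs = 5 MHz.
5 MHz ≤ fs/2 = 16 MHz, appears at 5 MHz.
50.8 MHz mod fs = 18.8 MHz.
18.8 MHz > fs/2 = 16 MHz, folds to fs − 18.8 MHz = 13.2 MHz.
21.6 MHz > fs/2 = 16 MHz, folds to fs − 21.6 MHz = 10.4 MHz.
27 MHz > fs/2 = 16 MHz, folds to fs − 27 MHz = 5 MHz.
34 MHz mod fs = 2 MHz.
2 MHz ≤ fs/2 = 16 MHz, appears at 2 MHz.
Distinct values: {2 MHz, 5 MHz, 10.4 MHz, 13.2 MHz}.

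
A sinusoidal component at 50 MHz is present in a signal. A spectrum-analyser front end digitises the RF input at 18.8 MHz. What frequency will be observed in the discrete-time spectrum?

50 MHz mod fs = 12.4 MHz.
12.4 MHz > fs/2 = 9.4 MHz, folds to fs − 12.4 MHz = 6.4 MHz.

6.4 MHz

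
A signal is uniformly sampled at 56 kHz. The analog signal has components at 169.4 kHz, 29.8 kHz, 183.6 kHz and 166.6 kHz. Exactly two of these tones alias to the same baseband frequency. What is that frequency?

fs/2 = 28 kHz.
169.4 kHz mod fs = 1.4 kHz.
1.4 kHz ≤ fs/2 = 28 kHz, appears at 1.4 kHz.
29.8 kHz > fs/2 = 28 kHz, folds to fs − 29.8 kHz = 26.2 kHz.
183.6 kHz mod fs = 15.6 kHz.
15.6 kHz ≤ fs/2 = 28 kHz, appears at 15.6 kHz.
166.6 kHz mod fs = 54.6 kHz.
54.6 kHz > fs/2 = 28 kHz, folds to fs − 54.6 kHz = 1.4 kHz.
166.6 kHz and 169.4 kHz both map to 1.4 kHz.

1.4 kHz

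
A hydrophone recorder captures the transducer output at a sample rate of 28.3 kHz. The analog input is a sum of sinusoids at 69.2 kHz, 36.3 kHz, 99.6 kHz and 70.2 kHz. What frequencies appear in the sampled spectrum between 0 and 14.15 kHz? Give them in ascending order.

8 kHz, 12.6 kHz, 13.6 kHz

fs/2 = 14.15 kHz.
69.2 kHz mod fs = 12.6 kHz.
12.6 kHz ≤ fs/2 = 14.15 kHz, appears at 12.6 kHz.
36.3 kHz mod fs = 8 kHz.
8 kHz ≤ fs/2 = 14.15 kHz, appears at 8 kHz.
99.6 kHz mod fs = 14.7 kHz.
14.7 kHz > fs/2 = 14.15 kHz, folds to fs − 14.7 kHz = 13.6 kHz.
70.2 kHz mod fs = 13.6 kHz.
13.6 kHz ≤ fs/2 = 14.15 kHz, appears at 13.6 kHz.
Distinct values: {8 kHz, 12.6 kHz, 13.6 kHz}.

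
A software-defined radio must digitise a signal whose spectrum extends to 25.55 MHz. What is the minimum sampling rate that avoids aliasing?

Nyquist rate = 2 × 25.55 MHz = 51.1 MHz.

51.1 MHz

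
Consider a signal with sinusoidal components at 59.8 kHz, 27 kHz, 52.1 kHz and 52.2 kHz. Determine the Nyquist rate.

119.6 kHz

Highest-frequency component: 59.8 kHz.
Nyquist rate = 2 × 59.8 kHz = 119.6 kHz.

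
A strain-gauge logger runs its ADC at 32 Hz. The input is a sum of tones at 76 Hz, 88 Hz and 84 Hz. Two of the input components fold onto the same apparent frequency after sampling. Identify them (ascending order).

fs/2 = 16 Hz.
76 Hz mod fs = 12 Hz.
12 Hz ≤ fs/2 = 16 Hz, appears at 12 Hz.
88 Hz mod fs = 24 Hz.
24 Hz > fs/2 = 16 Hz, folds to fs − 24 Hz = 8 Hz.
84 Hz mod fs = 20 Hz.
20 Hz > fs/2 = 16 Hz, folds to fs − 20 Hz = 12 Hz.
76 Hz and 84 Hz both map to 12 Hz.

76 Hz, 84 Hz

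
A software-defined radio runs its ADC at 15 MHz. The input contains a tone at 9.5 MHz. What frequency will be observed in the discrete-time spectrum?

9.5 MHz > fs/2 = 7.5 MHz, folds to fs − 9.5 MHz = 5.5 MHz.

5.5 MHz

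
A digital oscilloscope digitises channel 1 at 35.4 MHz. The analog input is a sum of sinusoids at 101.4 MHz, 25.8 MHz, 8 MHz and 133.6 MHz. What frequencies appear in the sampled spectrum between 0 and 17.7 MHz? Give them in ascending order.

fs/2 = 17.7 MHz.
101.4 MHz mod fs = 30.6 MHz.
30.6 MHz > fs/2 = 17.7 MHz, folds to fs − 30.6 MHz = 4.8 MHz.
25.8 MHz > fs/2 = 17.7 MHz, folds to fs − 25.8 MHz = 9.6 MHz.
8 MHz ≤ fs/2 = 17.7 MHz, passes unchanged.
133.6 MHz mod fs = 27.4 MHz.
27.4 MHz > fs/2 = 17.7 MHz, folds to fs − 27.4 MHz = 8 MHz.
Distinct values: {4.8 MHz, 8 MHz, 9.6 MHz}.

4.8 MHz, 8 MHz, 9.6 MHz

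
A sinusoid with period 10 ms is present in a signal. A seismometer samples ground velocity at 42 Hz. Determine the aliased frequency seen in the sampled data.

16 Hz

T = 10 ms → f = 1/T = 100 Hz.
100 Hz mod fs = 16 Hz.
16 Hz ≤ fs/2 = 21 Hz, appears at 16 Hz.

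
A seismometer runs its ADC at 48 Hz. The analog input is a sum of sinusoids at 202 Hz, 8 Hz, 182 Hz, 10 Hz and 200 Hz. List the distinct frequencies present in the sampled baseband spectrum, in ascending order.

8 Hz, 10 Hz

fs/2 = 24 Hz.
202 Hz mod fs = 10 Hz.
10 Hz ≤ fs/2 = 24 Hz, appears at 10 Hz.
8 Hz ≤ fs/2 = 24 Hz, passes unchanged.
182 Hz mod fs = 38 Hz.
38 Hz > fs/2 = 24 Hz, folds to fs − 38 Hz = 10 Hz.
10 Hz ≤ fs/2 = 24 Hz, passes unchanged.
200 Hz mod fs = 8 Hz.
8 Hz ≤ fs/2 = 24 Hz, appears at 8 Hz.
Distinct values: {8 Hz, 10 Hz}.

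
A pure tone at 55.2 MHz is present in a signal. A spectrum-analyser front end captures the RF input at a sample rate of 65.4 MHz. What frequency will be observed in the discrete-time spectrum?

55.2 MHz > fs/2 = 32.7 MHz, folds to fs − 55.2 MHz = 10.2 MHz.

10.2 MHz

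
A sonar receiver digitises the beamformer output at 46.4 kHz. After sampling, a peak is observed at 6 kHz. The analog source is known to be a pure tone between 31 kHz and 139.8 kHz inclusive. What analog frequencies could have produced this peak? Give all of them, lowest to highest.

Frequencies that alias to 6 kHz are k·fs ± 6 kHz for integer k ≥ 0.
k=0: 6 kHz.
k=1: 40.4 kHz, 52.4 kHz.
k=2: 86.8 kHz, 98.8 kHz.
k=3: 133.2 kHz, 145.2 kHz.
k=4: 179.6 kHz, 191.6 kHz.
Within [31 kHz, 139.8 kHz]: 40.4 kHz, 52.4 kHz, 86.8 kHz, 98.8 kHz, 133.2 kHz.

40.4 kHz, 52.4 kHz, 86.8 kHz, 98.8 kHz, 133.2 kHz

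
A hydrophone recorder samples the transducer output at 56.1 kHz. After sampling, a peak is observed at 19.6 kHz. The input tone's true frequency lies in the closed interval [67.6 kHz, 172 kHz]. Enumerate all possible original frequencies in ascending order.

Frequencies that alias to 19.6 kHz are k·fs ± 19.6 kHz for integer k ≥ 0.
k=0: 19.6 kHz.
k=1: 36.5 kHz, 75.7 kHz.
k=2: 92.6 kHz, 131.8 kHz.
k=3: 148.7 kHz, 187.9 kHz.
k=4: 204.8 kHz, 244 kHz.
Within [67.6 kHz, 172 kHz]: 75.7 kHz, 92.6 kHz, 131.8 kHz, 148.7 kHz.

75.7 kHz, 92.6 kHz, 131.8 kHz, 148.7 kHz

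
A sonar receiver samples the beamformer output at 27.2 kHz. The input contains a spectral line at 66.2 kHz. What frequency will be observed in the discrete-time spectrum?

11.8 kHz

66.2 kHz mod fs = 11.8 kHz.
11.8 kHz ≤ fs/2 = 13.6 kHz, appears at 11.8 kHz.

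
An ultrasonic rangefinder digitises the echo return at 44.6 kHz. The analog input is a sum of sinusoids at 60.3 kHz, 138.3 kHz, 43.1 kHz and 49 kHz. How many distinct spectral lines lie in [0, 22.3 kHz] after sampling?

fs/2 = 22.3 kHz.
60.3 kHz mod fs = 15.7 kHz.
15.7 kHz ≤ fs/2 = 22.3 kHz, appears at 15.7 kHz.
138.3 kHz mod fs = 4.5 kHz.
4.5 kHz ≤ fs/2 = 22.3 kHz, appears at 4.5 kHz.
43.1 kHz > fs/2 = 22.3 kHz, folds to fs − 43.1 kHz = 1.5 kHz.
49 kHz mod fs = 4.4 kHz.
4.4 kHz ≤ fs/2 = 22.3 kHz, appears at 4.4 kHz.
Distinct values: {1.5 kHz, 4.4 kHz, 4.5 kHz, 15.7 kHz} → 4.

4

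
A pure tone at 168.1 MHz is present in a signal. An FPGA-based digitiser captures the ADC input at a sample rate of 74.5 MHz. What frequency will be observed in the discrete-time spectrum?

168.1 MHz mod fs = 19.1 MHz.
19.1 MHz ≤ fs/2 = 37.25 MHz, appears at 19.1 MHz.

19.1 MHz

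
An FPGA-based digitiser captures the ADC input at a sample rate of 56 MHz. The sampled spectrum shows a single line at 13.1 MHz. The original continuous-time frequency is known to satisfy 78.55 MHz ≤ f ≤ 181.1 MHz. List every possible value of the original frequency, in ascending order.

98.9 MHz, 125.1 MHz, 154.9 MHz, 181.1 MHz

Frequencies that alias to 13.1 MHz are k·fs ± 13.1 MHz for integer k ≥ 0.
k=0: 13.1 MHz.
k=1: 42.9 MHz, 69.1 MHz.
k=2: 98.9 MHz, 125.1 MHz.
k=3: 154.9 MHz, 181.1 MHz.
k=4: 210.9 MHz, 237.1 MHz.
Within [78.55 MHz, 181.1 MHz]: 98.9 MHz, 125.1 MHz, 154.9 MHz, 181.1 MHz.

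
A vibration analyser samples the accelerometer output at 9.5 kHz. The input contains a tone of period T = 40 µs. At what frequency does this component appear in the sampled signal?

3.5 kHz

T = 40 µs → f = 1/T = 25 kHz.
25 kHz mod fs = 6 kHz.
6 kHz > fs/2 = 4.75 kHz, folds to fs − 6 kHz = 3.5 kHz.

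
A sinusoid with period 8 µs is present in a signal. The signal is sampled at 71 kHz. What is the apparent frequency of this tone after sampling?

T = 8 µs → f = 1/T = 125 kHz.
125 kHz mod fs = 54 kHz.
54 kHz > fs/2 = 35.5 kHz, folds to fs − 54 kHz = 17 kHz.

17 kHz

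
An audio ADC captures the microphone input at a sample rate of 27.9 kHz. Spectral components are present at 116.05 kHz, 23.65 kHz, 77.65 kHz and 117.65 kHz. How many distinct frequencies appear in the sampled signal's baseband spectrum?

3

fs/2 = 13.95 kHz.
116.05 kHz mod fs = 4.45 kHz.
4.45 kHz ≤ fs/2 = 13.95 kHz, appears at 4.45 kHz.
23.65 kHz > fs/2 = 13.95 kHz, folds to fs − 23.65 kHz = 4.25 kHz.
77.65 kHz mod fs = 21.85 kHz.
21.85 kHz > fs/2 = 13.95 kHz, folds to fs − 21.85 kHz = 6.05 kHz.
117.65 kHz mod fs = 6.05 kHz.
6.05 kHz ≤ fs/2 = 13.95 kHz, appears at 6.05 kHz.
Distinct values: {4.25 kHz, 4.45 kHz, 6.05 kHz} → 3.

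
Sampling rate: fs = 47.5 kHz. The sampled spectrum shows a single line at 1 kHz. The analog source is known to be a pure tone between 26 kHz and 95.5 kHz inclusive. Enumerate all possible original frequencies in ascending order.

Frequencies that alias to 1 kHz are k·fs ± 1 kHz for integer k ≥ 0.
k=0: 1 kHz.
k=1: 46.5 kHz, 48.5 kHz.
k=2: 94 kHz, 96 kHz.
k=3: 141.5 kHz, 143.5 kHz.
Within [26 kHz, 95.5 kHz]: 46.5 kHz, 48.5 kHz, 94 kHz.

46.5 kHz, 48.5 kHz, 94 kHz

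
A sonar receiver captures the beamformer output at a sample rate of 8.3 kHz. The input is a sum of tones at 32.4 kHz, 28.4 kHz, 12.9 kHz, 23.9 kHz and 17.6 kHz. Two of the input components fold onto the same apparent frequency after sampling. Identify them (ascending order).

17.6 kHz, 23.9 kHz

fs/2 = 4.15 kHz.
32.4 kHz mod fs = 7.5 kHz.
7.5 kHz > fs/2 = 4.15 kHz, folds to fs − 7.5 kHz = 0.8 kHz.
28.4 kHz mod fs = 3.5 kHz.
3.5 kHz ≤ fs/2 = 4.15 kHz, appears at 3.5 kHz.
12.9 kHz mod fs = 4.6 kHz.
4.6 kHz > fs/2 = 4.15 kHz, folds to fs − 4.6 kHz = 3.7 kHz.
23.9 kHz mod fs = 7.3 kHz.
7.3 kHz > fs/2 = 4.15 kHz, folds to fs − 7.3 kHz = 1 kHz.
17.6 kHz mod fs = 1 kHz.
1 kHz ≤ fs/2 = 4.15 kHz, appears at 1 kHz.
17.6 kHz and 23.9 kHz both map to 1 kHz.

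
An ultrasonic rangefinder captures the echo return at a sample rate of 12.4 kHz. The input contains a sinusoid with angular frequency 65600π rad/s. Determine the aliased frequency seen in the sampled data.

ω = 65600π rad/s → f = ω/(2π) = 32800 Hz = 32.8 kHz.
32.8 kHz mod fs = 8 kHz.
8 kHz > fs/2 = 6.2 kHz, folds to fs − 8 kHz = 4.4 kHz.

4.4 kHz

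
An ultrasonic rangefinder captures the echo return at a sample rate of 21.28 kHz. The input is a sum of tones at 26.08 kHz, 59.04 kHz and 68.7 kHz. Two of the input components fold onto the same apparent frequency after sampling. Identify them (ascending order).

fs/2 = 10.64 kHz.
26.08 kHz mod fs = 4.8 kHz.
4.8 kHz ≤ fs/2 = 10.64 kHz, appears at 4.8 kHz.
59.04 kHz mod fs = 16.48 kHz.
16.48 kHz > fs/2 = 10.64 kHz, folds to fs − 16.48 kHz = 4.8 kHz.
68.7 kHz mod fs = 4.86 kHz.
4.86 kHz ≤ fs/2 = 10.64 kHz, appears at 4.86 kHz.
26.08 kHz and 59.04 kHz both map to 4.8 kHz.

26.08 kHz, 59.04 kHz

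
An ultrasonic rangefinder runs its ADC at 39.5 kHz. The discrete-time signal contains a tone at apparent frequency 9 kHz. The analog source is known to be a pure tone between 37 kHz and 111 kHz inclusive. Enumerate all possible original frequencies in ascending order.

48.5 kHz, 70 kHz, 88 kHz, 109.5 kHz

Frequencies that alias to 9 kHz are k·fs ± 9 kHz for integer k ≥ 0.
k=0: 9 kHz.
k=1: 30.5 kHz, 48.5 kHz.
k=2: 70 kHz, 88 kHz.
k=3: 109.5 kHz, 127.5 kHz.
k=4: 149 kHz, 167 kHz.
Within [37 kHz, 111 kHz]: 48.5 kHz, 70 kHz, 88 kHz, 109.5 kHz.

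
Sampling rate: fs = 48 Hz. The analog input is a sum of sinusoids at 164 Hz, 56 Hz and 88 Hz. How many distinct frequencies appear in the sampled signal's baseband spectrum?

2

fs/2 = 24 Hz.
164 Hz mod fs = 20 Hz.
20 Hz ≤ fs/2 = 24 Hz, appears at 20 Hz.
56 Hz mod fs = 8 Hz.
8 Hz ≤ fs/2 = 24 Hz, appears at 8 Hz.
88 Hz mod fs = 40 Hz.
40 Hz > fs/2 = 24 Hz, folds to fs − 40 Hz = 8 Hz.
Distinct values: {8 Hz, 20 Hz} → 2.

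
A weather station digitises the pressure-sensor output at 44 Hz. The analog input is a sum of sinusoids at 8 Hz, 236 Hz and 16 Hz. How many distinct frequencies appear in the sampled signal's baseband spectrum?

fs/2 = 22 Hz.
8 Hz ≤ fs/2 = 22 Hz, passes unchanged.
236 Hz mod fs = 16 Hz.
16 Hz ≤ fs/2 = 22 Hz, appears at 16 Hz.
16 Hz ≤ fs/2 = 22 Hz, passes unchanged.
Distinct values: {8 Hz, 16 Hz} → 2.

2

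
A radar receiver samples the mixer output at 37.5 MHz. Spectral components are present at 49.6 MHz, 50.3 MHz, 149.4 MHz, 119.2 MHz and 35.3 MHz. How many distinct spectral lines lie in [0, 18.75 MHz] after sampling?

5

fs/2 = 18.75 MHz.
49.6 MHz mod fs = 12.1 MHz.
12.1 MHz ≤ fs/2 = 18.75 MHz, appears at 12.1 MHz.
50.3 MHz mod fs = 12.8 MHz.
12.8 MHz ≤ fs/2 = 18.75 MHz, appears at 12.8 MHz.
149.4 MHz mod fs = 36.9 MHz.
36.9 MHz > fs/2 = 18.75 MHz, folds to fs − 36.9 MHz = 0.6 MHz.
119.2 MHz mod fs = 6.7 MHz.
6.7 MHz ≤ fs/2 = 18.75 MHz, appears at 6.7 MHz.
35.3 MHz > fs/2 = 18.75 MHz, folds to fs − 35.3 MHz = 2.2 MHz.
Distinct values: {0.6 MHz, 2.2 MHz, 6.7 MHz, 12.1 MHz, 12.8 MHz} → 5.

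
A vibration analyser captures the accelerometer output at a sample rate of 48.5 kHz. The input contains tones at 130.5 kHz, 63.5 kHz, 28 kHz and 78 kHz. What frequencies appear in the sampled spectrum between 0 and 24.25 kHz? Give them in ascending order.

fs/2 = 24.25 kHz.
130.5 kHz mod fs = 33.5 kHz.
33.5 kHz > fs/2 = 24.25 kHz, folds to fs − 33.5 kHz = 15 kHz.
63.5 kHz mod fs = 15 kHz.
15 kHz ≤ fs/2 = 24.25 kHz, appears at 15 kHz.
28 kHz > fs/2 = 24.25 kHz, folds to fs − 28 kHz = 20.5 kHz.
78 kHz mod fs = 29.5 kHz.
29.5 kHz > fs/2 = 24.25 kHz, folds to fs − 29.5 kHz = 19 kHz.
Distinct values: {15 kHz, 19 kHz, 20.5 kHz}.

15 kHz, 19 kHz, 20.5 kHz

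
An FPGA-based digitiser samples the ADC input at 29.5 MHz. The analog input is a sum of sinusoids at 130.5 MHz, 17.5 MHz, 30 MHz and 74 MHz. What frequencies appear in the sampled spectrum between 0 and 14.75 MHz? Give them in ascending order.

0.5 MHz, 12 MHz, 12.5 MHz, 14.5 MHz

fs/2 = 14.75 MHz.
130.5 MHz mod fs = 12.5 MHz.
12.5 MHz ≤ fs/2 = 14.75 MHz, appears at 12.5 MHz.
17.5 MHz > fs/2 = 14.75 MHz, folds to fs − 17.5 MHz = 12 MHz.
30 MHz mod fs = 0.5 MHz.
0.5 MHz ≤ fs/2 = 14.75 MHz, appears at 0.5 MHz.
74 MHz mod fs = 15 MHz.
15 MHz > fs/2 = 14.75 MHz, folds to fs − 15 MHz = 14.5 MHz.
Distinct values: {0.5 MHz, 12 MHz, 12.5 MHz, 14.5 MHz}.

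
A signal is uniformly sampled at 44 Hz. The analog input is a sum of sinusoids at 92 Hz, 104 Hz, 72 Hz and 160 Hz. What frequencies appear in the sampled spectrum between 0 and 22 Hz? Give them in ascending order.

fs/2 = 22 Hz.
92 Hz mod fs = 4 Hz.
4 Hz ≤ fs/2 = 22 Hz, appears at 4 Hz.
104 Hz mod fs = 16 Hz.
16 Hz ≤ fs/2 = 22 Hz, appears at 16 Hz.
72 Hz mod fs = 28 Hz.
28 Hz > fs/2 = 22 Hz, folds to fs − 28 Hz = 16 Hz.
160 Hz mod fs = 28 Hz.
28 Hz > fs/2 = 22 Hz, folds to fs − 28 Hz = 16 Hz.
Distinct values: {4 Hz, 16 Hz}.

4 Hz, 16 Hz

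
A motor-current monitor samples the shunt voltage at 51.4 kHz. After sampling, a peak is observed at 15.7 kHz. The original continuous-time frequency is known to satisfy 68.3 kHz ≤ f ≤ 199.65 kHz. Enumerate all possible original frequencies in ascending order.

87.1 kHz, 118.5 kHz, 138.5 kHz, 169.9 kHz, 189.9 kHz

Frequencies that alias to 15.7 kHz are k·fs ± 15.7 kHz for integer k ≥ 0.
k=0: 15.7 kHz.
k=1: 35.7 kHz, 67.1 kHz.
k=2: 87.1 kHz, 118.5 kHz.
k=3: 138.5 kHz, 169.9 kHz.
k=4: 189.9 kHz, 221.3 kHz.
k=5: 241.3 kHz, 272.7 kHz.
Within [68.3 kHz, 199.65 kHz]: 87.1 kHz, 118.5 kHz, 138.5 kHz, 169.9 kHz, 189.9 kHz.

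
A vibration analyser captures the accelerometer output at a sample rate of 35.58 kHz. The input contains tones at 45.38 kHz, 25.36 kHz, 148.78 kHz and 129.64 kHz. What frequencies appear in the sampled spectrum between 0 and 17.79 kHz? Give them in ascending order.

fs/2 = 17.79 kHz.
45.38 kHz mod fs = 9.8 kHz.
9.8 kHz ≤ fs/2 = 17.79 kHz, appears at 9.8 kHz.
25.36 kHz > fs/2 = 17.79 kHz, folds to fs − 25.36 kHz = 10.22 kHz.
148.78 kHz mod fs = 6.46 kHz.
6.46 kHz ≤ fs/2 = 17.79 kHz, appears at 6.46 kHz.
129.64 kHz mod fs = 22.9 kHz.
22.9 kHz > fs/2 = 17.79 kHz, folds to fs − 22.9 kHz = 12.68 kHz.
Distinct values: {6.46 kHz, 9.8 kHz, 10.22 kHz, 12.68 kHz}.

6.46 kHz, 9.8 kHz, 10.22 kHz, 12.68 kHz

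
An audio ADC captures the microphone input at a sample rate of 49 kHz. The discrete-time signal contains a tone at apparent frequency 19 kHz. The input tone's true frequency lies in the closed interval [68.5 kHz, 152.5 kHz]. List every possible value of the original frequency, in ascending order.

Frequencies that alias to 19 kHz are k·fs ± 19 kHz for integer k ≥ 0.
k=0: 19 kHz.
k=1: 30 kHz, 68 kHz.
k=2: 79 kHz, 117 kHz.
k=3: 128 kHz, 166 kHz.
k=4: 177 kHz, 215 kHz.
Within [68.5 kHz, 152.5 kHz]: 79 kHz, 117 kHz, 128 kHz.

79 kHz, 117 kHz, 128 kHz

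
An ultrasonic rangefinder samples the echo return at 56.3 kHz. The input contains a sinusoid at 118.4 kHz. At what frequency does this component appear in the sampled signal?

5.8 kHz

118.4 kHz mod fs = 5.8 kHz.
5.8 kHz ≤ fs/2 = 28.15 kHz, appears at 5.8 kHz.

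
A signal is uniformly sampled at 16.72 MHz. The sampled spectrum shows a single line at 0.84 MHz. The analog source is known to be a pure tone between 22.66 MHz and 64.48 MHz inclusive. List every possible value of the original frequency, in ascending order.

Frequencies that alias to 0.84 MHz are k·fs ± 0.84 MHz for integer k ≥ 0.
k=0: 0.84 MHz.
k=1: 15.88 MHz, 17.56 MHz.
k=2: 32.6 MHz, 34.28 MHz.
k=3: 49.32 MHz, 51 MHz.
k=4: 66.04 MHz, 67.72 MHz.
Within [22.66 MHz, 64.48 MHz]: 32.6 MHz, 34.28 MHz, 49.32 MHz, 51 MHz.

32.6 MHz, 34.28 MHz, 49.32 MHz, 51 MHz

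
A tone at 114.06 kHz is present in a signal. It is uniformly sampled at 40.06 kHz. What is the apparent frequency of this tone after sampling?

114.06 kHz mod fs = 33.94 kHz.
33.94 kHz > fs/2 = 20.03 kHz, folds to fs − 33.94 kHz = 6.12 kHz.

6.12 kHz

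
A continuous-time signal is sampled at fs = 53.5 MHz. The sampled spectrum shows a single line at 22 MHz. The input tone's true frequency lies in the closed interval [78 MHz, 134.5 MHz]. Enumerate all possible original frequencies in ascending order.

Frequencies that alias to 22 MHz are k·fs ± 22 MHz for integer k ≥ 0.
k=0: 22 MHz.
k=1: 31.5 MHz, 75.5 MHz.
k=2: 85 MHz, 129 MHz.
k=3: 138.5 MHz, 182.5 MHz.
Within [78 MHz, 134.5 MHz]: 85 MHz, 129 MHz.

85 MHz, 129 MHz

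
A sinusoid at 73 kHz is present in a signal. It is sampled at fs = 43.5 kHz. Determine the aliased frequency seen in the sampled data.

73 kHz mod fs = 29.5 kHz.
29.5 kHz > fs/2 = 21.75 kHz, folds to fs − 29.5 kHz = 14 kHz.

14 kHz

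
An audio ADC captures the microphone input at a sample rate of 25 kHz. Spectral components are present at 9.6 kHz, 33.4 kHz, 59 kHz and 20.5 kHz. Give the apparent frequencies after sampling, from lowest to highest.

4.5 kHz, 8.4 kHz, 9 kHz, 9.6 kHz

fs/2 = 12.5 kHz.
9.6 kHz ≤ fs/2 = 12.5 kHz, passes unchanged.
33.4 kHz mod fs = 8.4 kHz.
8.4 kHz ≤ fs/2 = 12.5 kHz, appears at 8.4 kHz.
59 kHz mod fs = 9 kHz.
9 kHz ≤ fs/2 = 12.5 kHz, appears at 9 kHz.
20.5 kHz > fs/2 = 12.5 kHz, folds to fs − 20.5 kHz = 4.5 kHz.
Distinct values: {4.5 kHz, 8.4 kHz, 9 kHz, 9.6 kHz}.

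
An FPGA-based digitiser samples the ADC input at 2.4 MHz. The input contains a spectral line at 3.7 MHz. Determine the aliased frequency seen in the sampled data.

3.7 MHz mod fs = 1.3 MHz.
1.3 MHz > fs/2 = 1.2 MHz, folds to fs − 1.3 MHz = 1.1 MHz.

1.1 MHz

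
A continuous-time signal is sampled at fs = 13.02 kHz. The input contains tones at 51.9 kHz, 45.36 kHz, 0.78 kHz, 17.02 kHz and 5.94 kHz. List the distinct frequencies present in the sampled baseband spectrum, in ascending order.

fs/2 = 6.51 kHz.
51.9 kHz mod fs = 12.84 kHz.
12.84 kHz > fs/2 = 6.51 kHz, folds to fs − 12.84 kHz = 0.18 kHz.
45.36 kHz mod fs = 6.3 kHz.
6.3 kHz ≤ fs/2 = 6.51 kHz, appears at 6.3 kHz.
0.78 kHz ≤ fs/2 = 6.51 kHz, passes unchanged.
17.02 kHz mod fs = 4 kHz.
4 kHz ≤ fs/2 = 6.51 kHz, appears at 4 kHz.
5.94 kHz ≤ fs/2 = 6.51 kHz, passes unchanged.
Distinct values: {0.18 kHz, 0.78 kHz, 4 kHz, 5.94 kHz, 6.3 kHz}.

0.18 kHz, 0.78 kHz, 4 kHz, 5.94 kHz, 6.3 kHz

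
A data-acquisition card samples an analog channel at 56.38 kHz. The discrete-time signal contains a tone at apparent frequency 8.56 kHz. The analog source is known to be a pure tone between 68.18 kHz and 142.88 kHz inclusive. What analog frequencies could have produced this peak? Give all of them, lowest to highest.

104.2 kHz, 121.32 kHz

Frequencies that alias to 8.56 kHz are k·fs ± 8.56 kHz for integer k ≥ 0.
k=0: 8.56 kHz.
k=1: 47.82 kHz, 64.94 kHz.
k=2: 104.2 kHz, 121.32 kHz.
k=3: 160.58 kHz, 177.7 kHz.
Within [68.18 kHz, 142.88 kHz]: 104.2 kHz, 121.32 kHz.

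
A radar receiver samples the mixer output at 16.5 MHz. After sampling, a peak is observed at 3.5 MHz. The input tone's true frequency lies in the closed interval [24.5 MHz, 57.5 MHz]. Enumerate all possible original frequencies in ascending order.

Frequencies that alias to 3.5 MHz are k·fs ± 3.5 MHz for integer k ≥ 0.
k=0: 3.5 MHz.
k=1: 13 MHz, 20 MHz.
k=2: 29.5 MHz, 36.5 MHz.
k=3: 46 MHz, 53 MHz.
k=4: 62.5 MHz, 69.5 MHz.
Within [24.5 MHz, 57.5 MHz]: 29.5 MHz, 36.5 MHz, 46 MHz, 53 MHz.

29.5 MHz, 36.5 MHz, 46 MHz, 53 MHz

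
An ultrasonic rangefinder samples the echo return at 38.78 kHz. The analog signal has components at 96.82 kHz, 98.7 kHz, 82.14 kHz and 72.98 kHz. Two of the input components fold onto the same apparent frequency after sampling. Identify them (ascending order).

72.98 kHz, 82.14 kHz

fs/2 = 19.39 kHz.
96.82 kHz mod fs = 19.26 kHz.
19.26 kHz ≤ fs/2 = 19.39 kHz, appears at 19.26 kHz.
98.7 kHz mod fs = 21.14 kHz.
21.14 kHz > fs/2 = 19.39 kHz, folds to fs − 21.14 kHz = 17.64 kHz.
82.14 kHz mod fs = 4.58 kHz.
4.58 kHz ≤ fs/2 = 19.39 kHz, appears at 4.58 kHz.
72.98 kHz mod fs = 34.2 kHz.
34.2 kHz > fs/2 = 19.39 kHz, folds to fs − 34.2 kHz = 4.58 kHz.
72.98 kHz and 82.14 kHz both map to 4.58 kHz.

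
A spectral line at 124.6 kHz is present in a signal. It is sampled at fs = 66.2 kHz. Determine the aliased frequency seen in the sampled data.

7.8 kHz

124.6 kHz mod fs = 58.4 kHz.
58.4 kHz > fs/2 = 33.1 kHz, folds to fs − 58.4 kHz = 7.8 kHz.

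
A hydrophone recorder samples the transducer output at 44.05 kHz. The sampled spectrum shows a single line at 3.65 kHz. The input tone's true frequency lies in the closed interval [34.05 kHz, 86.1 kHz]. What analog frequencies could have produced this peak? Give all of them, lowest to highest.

Frequencies that alias to 3.65 kHz are k·fs ± 3.65 kHz for integer k ≥ 0.
k=0: 3.65 kHz.
k=1: 40.4 kHz, 47.7 kHz.
k=2: 84.45 kHz, 91.75 kHz.
k=3: 128.5 kHz, 135.8 kHz.
Within [34.05 kHz, 86.1 kHz]: 40.4 kHz, 47.7 kHz, 84.45 kHz.

40.4 kHz, 47.7 kHz, 84.45 kHz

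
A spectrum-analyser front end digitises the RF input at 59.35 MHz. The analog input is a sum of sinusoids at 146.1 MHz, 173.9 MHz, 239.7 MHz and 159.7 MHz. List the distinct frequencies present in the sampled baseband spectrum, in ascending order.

2.3 MHz, 4.15 MHz, 18.35 MHz, 27.4 MHz

fs/2 = 29.675 MHz.
146.1 MHz mod fs = 27.4 MHz.
27.4 MHz ≤ fs/2 = 29.675 MHz, appears at 27.4 MHz.
173.9 MHz mod fs = 55.2 MHz.
55.2 MHz > fs/2 = 29.675 MHz, folds to fs − 55.2 MHz = 4.15 MHz.
239.7 MHz mod fs = 2.3 MHz.
2.3 MHz ≤ fs/2 = 29.675 MHz, appears at 2.3 MHz.
159.7 MHz mod fs = 41 MHz.
41 MHz > fs/2 = 29.675 MHz, folds to fs − 41 MHz = 18.35 MHz.
Distinct values: {2.3 MHz, 4.15 MHz, 18.35 MHz, 27.4 MHz}.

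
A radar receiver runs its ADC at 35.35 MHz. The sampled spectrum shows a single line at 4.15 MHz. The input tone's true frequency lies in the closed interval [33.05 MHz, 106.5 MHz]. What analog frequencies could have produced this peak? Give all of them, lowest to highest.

Frequencies that alias to 4.15 MHz are k·fs ± 4.15 MHz for integer k ≥ 0.
k=0: 4.15 MHz.
k=1: 31.2 MHz, 39.5 MHz.
k=2: 66.55 MHz, 74.85 MHz.
k=3: 101.9 MHz, 110.2 MHz.
k=4: 137.25 MHz, 145.55 MHz.
Within [33.05 MHz, 106.5 MHz]: 39.5 MHz, 66.55 MHz, 74.85 MHz, 101.9 MHz.

39.5 MHz, 66.55 MHz, 74.85 MHz, 101.9 MHz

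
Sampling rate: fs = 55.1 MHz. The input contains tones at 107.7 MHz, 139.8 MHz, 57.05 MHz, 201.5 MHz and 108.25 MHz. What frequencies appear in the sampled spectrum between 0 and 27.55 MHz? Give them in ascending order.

1.95 MHz, 2.5 MHz, 18.9 MHz, 25.5 MHz

fs/2 = 27.55 MHz.
107.7 MHz mod fs = 52.6 MHz.
52.6 MHz > fs/2 = 27.55 MHz, folds to fs − 52.6 MHz = 2.5 MHz.
139.8 MHz mod fs = 29.6 MHz.
29.6 MHz > fs/2 = 27.55 MHz, folds to fs − 29.6 MHz = 25.5 MHz.
57.05 MHz mod fs = 1.95 MHz.
1.95 MHz ≤ fs/2 = 27.55 MHz, appears at 1.95 MHz.
201.5 MHz mod fs = 36.2 MHz.
36.2 MHz > fs/2 = 27.55 MHz, folds to fs − 36.2 MHz = 18.9 MHz.
108.25 MHz mod fs = 53.15 MHz.
53.15 MHz > fs/2 = 27.55 MHz, folds to fs − 53.15 MHz = 1.95 MHz.
Distinct values: {1.95 MHz, 2.5 MHz, 18.9 MHz, 25.5 MHz}.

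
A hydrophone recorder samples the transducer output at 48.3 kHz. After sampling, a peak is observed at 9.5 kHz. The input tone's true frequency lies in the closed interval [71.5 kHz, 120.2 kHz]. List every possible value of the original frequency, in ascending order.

87.1 kHz, 106.1 kHz

Frequencies that alias to 9.5 kHz are k·fs ± 9.5 kHz for integer k ≥ 0.
k=0: 9.5 kHz.
k=1: 38.8 kHz, 57.8 kHz.
k=2: 87.1 kHz, 106.1 kHz.
k=3: 135.4 kHz, 154.4 kHz.
Within [71.5 kHz, 120.2 kHz]: 87.1 kHz, 106.1 kHz.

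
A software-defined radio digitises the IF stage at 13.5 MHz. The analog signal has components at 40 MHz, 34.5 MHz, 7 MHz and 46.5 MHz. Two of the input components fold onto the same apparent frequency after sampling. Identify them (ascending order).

34.5 MHz, 46.5 MHz

fs/2 = 6.75 MHz.
40 MHz mod fs = 13 MHz.
13 MHz > fs/2 = 6.75 MHz, folds to fs − 13 MHz = 0.5 MHz.
34.5 MHz mod fs = 7.5 MHz.
7.5 MHz > fs/2 = 6.75 MHz, folds to fs − 7.5 MHz = 6 MHz.
7 MHz > fs/2 = 6.75 MHz, folds to fs − 7 MHz = 6.5 MHz.
46.5 MHz mod fs = 6 MHz.
6 MHz ≤ fs/2 = 6.75 MHz, appears at 6 MHz.
34.5 MHz and 46.5 MHz both map to 6 MHz.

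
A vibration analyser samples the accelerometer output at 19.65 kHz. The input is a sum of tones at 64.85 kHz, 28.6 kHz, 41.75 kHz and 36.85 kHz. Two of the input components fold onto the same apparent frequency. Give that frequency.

2.45 kHz

fs/2 = 9.825 kHz.
64.85 kHz mod fs = 5.9 kHz.
5.9 kHz ≤ fs/2 = 9.825 kHz, appears at 5.9 kHz.
28.6 kHz mod fs = 8.95 kHz.
8.95 kHz ≤ fs/2 = 9.825 kHz, appears at 8.95 kHz.
41.75 kHz mod fs = 2.45 kHz.
2.45 kHz ≤ fs/2 = 9.825 kHz, appears at 2.45 kHz.
36.85 kHz mod fs = 17.2 kHz.
17.2 kHz > fs/2 = 9.825 kHz, folds to fs − 17.2 kHz = 2.45 kHz.
36.85 kHz and 41.75 kHz both map to 2.45 kHz.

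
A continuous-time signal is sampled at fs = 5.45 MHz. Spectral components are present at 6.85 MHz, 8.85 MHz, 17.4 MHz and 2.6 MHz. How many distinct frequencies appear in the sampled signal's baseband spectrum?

fs/2 = 2.725 MHz.
6.85 MHz mod fs = 1.4 MHz.
1.4 MHz ≤ fs/2 = 2.725 MHz, appears at 1.4 MHz.
8.85 MHz mod fs = 3.4 MHz.
3.4 MHz > fs/2 = 2.725 MHz, folds to fs − 3.4 MHz = 2.05 MHz.
17.4 MHz mod fs = 1.05 MHz.
1.05 MHz ≤ fs/2 = 2.725 MHz, appears at 1.05 MHz.
2.6 MHz ≤ fs/2 = 2.725 MHz, passes unchanged.
Distinct values: {1.05 MHz, 1.4 MHz, 2.05 MHz, 2.6 MHz} → 4.

4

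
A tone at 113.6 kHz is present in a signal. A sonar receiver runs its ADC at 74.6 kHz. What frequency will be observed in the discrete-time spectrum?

113.6 kHz mod fs = 39 kHz.
39 kHz > fs/2 = 37.3 kHz, folds to fs − 39 kHz = 35.6 kHz.

35.6 kHz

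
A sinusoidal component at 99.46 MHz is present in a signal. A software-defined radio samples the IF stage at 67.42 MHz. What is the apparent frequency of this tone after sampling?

99.46 MHz mod fs = 32.04 MHz.
32.04 MHz ≤ fs/2 = 33.71 MHz, appears at 32.04 MHz.

32.04 MHz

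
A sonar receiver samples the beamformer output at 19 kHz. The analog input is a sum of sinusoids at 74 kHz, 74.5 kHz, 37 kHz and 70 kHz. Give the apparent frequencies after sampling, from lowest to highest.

1 kHz, 1.5 kHz, 2 kHz, 6 kHz

fs/2 = 9.5 kHz.
74 kHz mod fs = 17 kHz.
17 kHz > fs/2 = 9.5 kHz, folds to fs − 17 kHz = 2 kHz.
74.5 kHz mod fs = 17.5 kHz.
17.5 kHz > fs/2 = 9.5 kHz, folds to fs − 17.5 kHz = 1.5 kHz.
37 kHz mod fs = 18 kHz.
18 kHz > fs/2 = 9.5 kHz, folds to fs − 18 kHz = 1 kHz.
70 kHz mod fs = 13 kHz.
13 kHz > fs/2 = 9.5 kHz, folds to fs − 13 kHz = 6 kHz.
Distinct values: {1 kHz, 1.5 kHz, 2 kHz, 6 kHz}.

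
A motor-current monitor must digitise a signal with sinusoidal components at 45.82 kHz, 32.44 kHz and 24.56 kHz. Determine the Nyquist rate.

Highest-frequency component: 45.82 kHz.
Nyquist rate = 2 × 45.82 kHz = 91.64 kHz.

91.64 kHz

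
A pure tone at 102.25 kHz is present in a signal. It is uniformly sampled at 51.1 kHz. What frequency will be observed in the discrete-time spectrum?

0.05 kHz

102.25 kHz mod fs = 0.05 kHz.
0.05 kHz ≤ fs/2 = 25.55 kHz, appears at 0.05 kHz.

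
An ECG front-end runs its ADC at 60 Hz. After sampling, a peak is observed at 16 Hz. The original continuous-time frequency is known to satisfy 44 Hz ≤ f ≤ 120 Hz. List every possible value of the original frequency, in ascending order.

Frequencies that alias to 16 Hz are k·fs ± 16 Hz for integer k ≥ 0.
k=0: 16 Hz.
k=1: 44 Hz, 76 Hz.
k=2: 104 Hz, 136 Hz.
k=3: 164 Hz, 196 Hz.
Within [44 Hz, 120 Hz]: 44 Hz, 76 Hz, 104 Hz.

44 Hz, 76 Hz, 104 Hz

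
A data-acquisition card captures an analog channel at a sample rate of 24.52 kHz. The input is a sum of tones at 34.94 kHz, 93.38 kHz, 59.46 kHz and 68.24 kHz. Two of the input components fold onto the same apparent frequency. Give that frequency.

fs/2 = 12.26 kHz.
34.94 kHz mod fs = 10.42 kHz.
10.42 kHz ≤ fs/2 = 12.26 kHz, appears at 10.42 kHz.
93.38 kHz mod fs = 19.82 kHz.
19.82 kHz > fs/2 = 12.26 kHz, folds to fs − 19.82 kHz = 4.7 kHz.
59.46 kHz mod fs = 10.42 kHz.
10.42 kHz ≤ fs/2 = 12.26 kHz, appears at 10.42 kHz.
68.24 kHz mod fs = 19.2 kHz.
19.2 kHz > fs/2 = 12.26 kHz, folds to fs − 19.2 kHz = 5.32 kHz.
34.94 kHz and 59.46 kHz both map to 10.42 kHz.

10.42 kHz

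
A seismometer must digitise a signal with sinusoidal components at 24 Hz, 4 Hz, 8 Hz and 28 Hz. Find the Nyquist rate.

Highest-frequency component: 28 Hz.
Nyquist rate = 2 × 28 Hz = 56 Hz.

56 Hz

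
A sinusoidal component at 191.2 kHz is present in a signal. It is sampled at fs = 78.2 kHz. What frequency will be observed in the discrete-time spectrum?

34.8 kHz

191.2 kHz mod fs = 34.8 kHz.
34.8 kHz ≤ fs/2 = 39.1 kHz, appears at 34.8 kHz.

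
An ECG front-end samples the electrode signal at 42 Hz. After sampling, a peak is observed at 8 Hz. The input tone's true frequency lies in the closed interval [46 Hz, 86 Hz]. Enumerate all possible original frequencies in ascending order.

Frequencies that alias to 8 Hz are k·fs ± 8 Hz for integer k ≥ 0.
k=0: 8 Hz.
k=1: 34 Hz, 50 Hz.
k=2: 76 Hz, 92 Hz.
k=3: 118 Hz, 134 Hz.
Within [46 Hz, 86 Hz]: 50 Hz, 76 Hz.

50 Hz, 76 Hz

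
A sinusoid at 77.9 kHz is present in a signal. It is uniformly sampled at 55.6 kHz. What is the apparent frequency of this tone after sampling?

77.9 kHz mod fs = 22.3 kHz.
22.3 kHz ≤ fs/2 = 27.8 kHz, appears at 22.3 kHz.

22.3 kHz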